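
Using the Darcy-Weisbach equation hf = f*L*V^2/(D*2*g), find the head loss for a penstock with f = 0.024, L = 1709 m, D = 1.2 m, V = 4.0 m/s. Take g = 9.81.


hf = 0.024 * 1709 * 4.0^2 / (1.2 * 2 * 9.81) = 27.8736 m


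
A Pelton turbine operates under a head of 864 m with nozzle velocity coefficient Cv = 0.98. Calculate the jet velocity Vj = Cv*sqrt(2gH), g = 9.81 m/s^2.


Vj = 0.98 * sqrt(2*9.81*864) = 127.5946 m/s


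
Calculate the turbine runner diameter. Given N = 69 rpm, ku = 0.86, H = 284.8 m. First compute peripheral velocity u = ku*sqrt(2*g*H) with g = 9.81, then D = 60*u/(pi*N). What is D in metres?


u = 0.86 * sqrt(2*9.81*284.8) = 64.2862 m/s
D = 60 * 64.2862 / (pi * 69) = 17.7939 m


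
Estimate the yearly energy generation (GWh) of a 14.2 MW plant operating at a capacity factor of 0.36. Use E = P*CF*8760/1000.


E = 14.2 * 0.36 * 8760 / 1000 = 44.7811 GWh


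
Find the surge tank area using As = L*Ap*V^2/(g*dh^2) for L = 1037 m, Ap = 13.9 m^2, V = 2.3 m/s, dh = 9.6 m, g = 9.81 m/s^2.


As = 1037 * 13.9 * 2.3^2 / (9.81 * 9.6^2) = 84.3408 m^2


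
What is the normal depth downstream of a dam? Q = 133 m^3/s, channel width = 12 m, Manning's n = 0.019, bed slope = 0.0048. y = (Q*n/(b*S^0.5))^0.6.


y = (133 * 0.019 / (12 * 0.0048^0.5))^0.6 = 1.9484 m


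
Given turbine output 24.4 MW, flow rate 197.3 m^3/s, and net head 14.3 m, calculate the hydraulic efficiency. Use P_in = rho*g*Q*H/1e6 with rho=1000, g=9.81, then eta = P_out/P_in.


P_in = 1000 * 9.81 * 197.3 * 14.3 / 1e6 = 27.6778 MW
eta = 24.4 / 27.6778 = 0.8816


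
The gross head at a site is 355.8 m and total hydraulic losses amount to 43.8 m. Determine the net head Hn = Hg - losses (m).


Hn = 355.8 - 43.8 = 312.0000 m


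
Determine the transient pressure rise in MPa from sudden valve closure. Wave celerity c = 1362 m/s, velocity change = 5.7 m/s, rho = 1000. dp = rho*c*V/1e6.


dp = 1000 * 1362 * 5.7 / 1e6 = 7.7634 MPa


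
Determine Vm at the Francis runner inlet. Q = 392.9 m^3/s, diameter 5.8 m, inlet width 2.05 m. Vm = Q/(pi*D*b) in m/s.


Vm = 392.9 / (pi * 5.8 * 2.05) = 10.5184 m/s


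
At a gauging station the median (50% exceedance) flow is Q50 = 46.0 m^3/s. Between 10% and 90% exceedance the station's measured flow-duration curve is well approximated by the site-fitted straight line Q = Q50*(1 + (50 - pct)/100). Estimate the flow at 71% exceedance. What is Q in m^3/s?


Q = 46.0 * (1 + (50 - 71)/100) = 36.3400 m^3/s


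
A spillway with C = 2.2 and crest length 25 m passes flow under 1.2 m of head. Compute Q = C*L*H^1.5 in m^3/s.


Q = 2.2 * 25 * 1.2^1.5 = 72.2994 m^3/s


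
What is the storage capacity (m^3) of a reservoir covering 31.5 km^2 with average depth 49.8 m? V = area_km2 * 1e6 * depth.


V = 31.5 * 1e6 * 49.8 = 1.5687e+09 m^3


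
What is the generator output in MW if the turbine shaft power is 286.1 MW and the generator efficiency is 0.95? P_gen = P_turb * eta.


P_gen = 286.1 * 0.95 = 271.7950 MW


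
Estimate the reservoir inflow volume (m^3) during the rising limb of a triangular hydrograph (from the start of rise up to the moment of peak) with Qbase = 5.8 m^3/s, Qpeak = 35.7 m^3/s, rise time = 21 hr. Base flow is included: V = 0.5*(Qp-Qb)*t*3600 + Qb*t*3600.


V = 0.5*(35.7 - 5.8)*21*3600 + 5.8*21*3600 = 1.5687e+06 m^3


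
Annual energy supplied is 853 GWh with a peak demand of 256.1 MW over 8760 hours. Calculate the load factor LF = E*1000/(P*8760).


LF = 853 * 1000 / (256.1 * 8760) = 0.3802


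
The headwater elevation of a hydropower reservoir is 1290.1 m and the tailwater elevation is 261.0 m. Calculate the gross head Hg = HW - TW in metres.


Hg = 1290.1 - 261.0 = 1029.1000 m


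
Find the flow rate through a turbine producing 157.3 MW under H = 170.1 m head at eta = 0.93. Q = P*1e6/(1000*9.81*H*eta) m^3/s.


Q = 157.3 * 1e6 / (1000 * 9.81 * 170.1 * 0.93) = 101.3614 m^3/s


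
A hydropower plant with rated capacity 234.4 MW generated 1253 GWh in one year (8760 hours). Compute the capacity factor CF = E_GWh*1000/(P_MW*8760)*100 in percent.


CF = 1253 * 1000 / (234.4 * 8760) * 100 = 61.0224 %


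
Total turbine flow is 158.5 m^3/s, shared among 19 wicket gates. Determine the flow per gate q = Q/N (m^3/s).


q = 158.5 / 19 = 8.3421 m^3/s


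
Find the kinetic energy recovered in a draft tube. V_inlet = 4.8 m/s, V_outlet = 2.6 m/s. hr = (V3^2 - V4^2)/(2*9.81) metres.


hr = (4.8^2 - 2.6^2) / (2*9.81) = 0.8298 m


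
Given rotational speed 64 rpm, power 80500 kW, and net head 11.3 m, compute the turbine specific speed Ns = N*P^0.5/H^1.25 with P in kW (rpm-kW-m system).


Ns = 64 * 80500^0.5 / 11.3^1.25 = 876.4555


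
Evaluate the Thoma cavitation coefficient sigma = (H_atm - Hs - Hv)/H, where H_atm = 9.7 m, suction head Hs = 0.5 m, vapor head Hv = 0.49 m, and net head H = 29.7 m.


sigma = (9.7 - 0.5 - 0.49) / 29.7 = 0.2933


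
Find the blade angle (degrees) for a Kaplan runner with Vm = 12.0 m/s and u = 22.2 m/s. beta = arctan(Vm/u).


beta = arctan(12.0 / 22.2) = 28.3930 degrees


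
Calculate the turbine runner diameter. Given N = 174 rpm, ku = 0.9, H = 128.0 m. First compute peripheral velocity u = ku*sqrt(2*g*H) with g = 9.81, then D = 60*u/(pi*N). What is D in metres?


u = 0.9 * sqrt(2*9.81*128.0) = 45.1021 m/s
D = 60 * 45.1021 / (pi * 174) = 4.9505 m


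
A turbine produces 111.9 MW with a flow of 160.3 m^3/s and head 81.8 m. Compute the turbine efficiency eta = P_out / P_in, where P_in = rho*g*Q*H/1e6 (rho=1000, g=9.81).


P_in = 1000 * 9.81 * 160.3 * 81.8 / 1e6 = 128.6340 MW
eta = 111.9 / 128.6340 = 0.8699


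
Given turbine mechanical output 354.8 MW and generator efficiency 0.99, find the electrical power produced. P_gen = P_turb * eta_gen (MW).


P_gen = 354.8 * 0.99 = 351.2520 MW


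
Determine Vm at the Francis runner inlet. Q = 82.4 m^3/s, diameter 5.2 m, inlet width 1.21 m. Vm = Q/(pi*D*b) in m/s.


Vm = 82.4 / (pi * 5.2 * 1.21) = 4.1686 m/s


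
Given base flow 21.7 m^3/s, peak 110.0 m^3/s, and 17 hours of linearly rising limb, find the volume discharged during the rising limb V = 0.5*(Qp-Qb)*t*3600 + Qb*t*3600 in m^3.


V = 0.5*(110.0 - 21.7)*17*3600 + 21.7*17*3600 = 4.0300e+06 m^3


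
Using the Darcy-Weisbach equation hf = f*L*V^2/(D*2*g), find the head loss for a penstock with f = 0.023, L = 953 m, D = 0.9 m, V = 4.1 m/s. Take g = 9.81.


hf = 0.023 * 953 * 4.1^2 / (0.9 * 2 * 9.81) = 20.8664 m


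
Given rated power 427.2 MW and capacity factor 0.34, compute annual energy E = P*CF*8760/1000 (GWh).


E = 427.2 * 0.34 * 8760 / 1000 = 1272.3725 GWh


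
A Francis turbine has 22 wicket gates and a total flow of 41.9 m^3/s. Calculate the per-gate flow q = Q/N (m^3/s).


q = 41.9 / 22 = 1.9045 m^3/s


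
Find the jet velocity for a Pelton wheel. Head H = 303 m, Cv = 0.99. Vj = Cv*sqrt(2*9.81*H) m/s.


Vj = 0.99 * sqrt(2*9.81*303) = 76.3319 m/s


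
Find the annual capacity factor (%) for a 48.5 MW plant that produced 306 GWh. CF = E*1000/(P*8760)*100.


CF = 306 * 1000 / (48.5 * 8760) * 100 = 72.0237 %


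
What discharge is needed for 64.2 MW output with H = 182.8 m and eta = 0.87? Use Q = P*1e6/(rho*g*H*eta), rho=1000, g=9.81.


Q = 64.2 * 1e6 / (1000 * 9.81 * 182.8 * 0.87) = 41.1501 m^3/s


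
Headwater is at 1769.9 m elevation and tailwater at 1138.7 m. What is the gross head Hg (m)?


Hg = 1769.9 - 1138.7 = 631.2000 m


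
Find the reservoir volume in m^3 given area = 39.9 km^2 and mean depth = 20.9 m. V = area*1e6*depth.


V = 39.9 * 1e6 * 20.9 = 8.3391e+08 m^3


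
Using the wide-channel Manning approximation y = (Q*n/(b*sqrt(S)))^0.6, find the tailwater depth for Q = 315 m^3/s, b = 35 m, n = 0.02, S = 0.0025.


y = (315 * 0.02 / (35 * 0.0025^0.5))^0.6 = 2.1567 m


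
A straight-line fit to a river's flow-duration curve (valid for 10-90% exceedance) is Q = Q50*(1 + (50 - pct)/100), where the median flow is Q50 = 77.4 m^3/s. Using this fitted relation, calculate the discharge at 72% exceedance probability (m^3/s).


Q = 77.4 * (1 + (50 - 72)/100) = 60.3720 m^3/s


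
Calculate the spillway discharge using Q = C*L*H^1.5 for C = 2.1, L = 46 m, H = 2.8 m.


Q = 2.1 * 46 * 2.8^1.5 = 452.5996 m^3/s


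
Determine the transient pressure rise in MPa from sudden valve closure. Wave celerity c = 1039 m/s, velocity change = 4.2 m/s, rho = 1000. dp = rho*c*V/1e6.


dp = 1000 * 1039 * 4.2 / 1e6 = 4.3638 MPa


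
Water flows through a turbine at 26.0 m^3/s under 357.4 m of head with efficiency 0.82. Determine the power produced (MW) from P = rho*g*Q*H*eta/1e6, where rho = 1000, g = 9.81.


P = 1000 * 9.81 * 26.0 * 357.4 * 0.82 / 1e6 = 74.7499 MW


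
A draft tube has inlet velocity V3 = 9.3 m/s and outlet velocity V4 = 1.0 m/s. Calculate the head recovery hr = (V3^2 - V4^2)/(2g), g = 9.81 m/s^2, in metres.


hr = (9.3^2 - 1.0^2) / (2*9.81) = 4.3573 m


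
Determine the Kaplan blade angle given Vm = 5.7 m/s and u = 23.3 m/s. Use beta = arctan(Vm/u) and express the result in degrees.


beta = arctan(5.7 / 23.3) = 13.7466 degrees


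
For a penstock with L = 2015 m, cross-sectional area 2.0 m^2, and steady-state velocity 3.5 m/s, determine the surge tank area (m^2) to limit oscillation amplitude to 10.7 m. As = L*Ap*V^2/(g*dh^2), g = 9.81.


As = 2015 * 2.0 * 3.5^2 / (9.81 * 10.7^2) = 43.9546 m^2


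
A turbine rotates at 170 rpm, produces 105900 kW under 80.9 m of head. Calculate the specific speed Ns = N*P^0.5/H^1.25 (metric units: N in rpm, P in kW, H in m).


Ns = 170 * 105900^0.5 / 80.9^1.25 = 228.0139


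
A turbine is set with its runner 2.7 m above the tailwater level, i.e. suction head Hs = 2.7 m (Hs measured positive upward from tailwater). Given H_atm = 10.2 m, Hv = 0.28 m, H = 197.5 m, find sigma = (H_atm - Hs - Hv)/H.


sigma = (10.2 - 2.7 - 0.28) / 197.5 = 0.0366


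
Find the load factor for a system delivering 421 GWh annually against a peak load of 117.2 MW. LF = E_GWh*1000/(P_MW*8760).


LF = 421 * 1000 / (117.2 * 8760) = 0.4101


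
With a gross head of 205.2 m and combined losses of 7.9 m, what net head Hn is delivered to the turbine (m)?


Hn = 205.2 - 7.9 = 197.3000 m


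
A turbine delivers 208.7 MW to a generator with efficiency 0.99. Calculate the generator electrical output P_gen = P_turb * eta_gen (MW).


P_gen = 208.7 * 0.99 = 206.6130 MW


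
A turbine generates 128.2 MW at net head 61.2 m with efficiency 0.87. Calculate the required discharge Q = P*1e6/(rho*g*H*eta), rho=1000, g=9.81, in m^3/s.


Q = 128.2 * 1e6 / (1000 * 9.81 * 61.2 * 0.87) = 245.4417 m^3/s


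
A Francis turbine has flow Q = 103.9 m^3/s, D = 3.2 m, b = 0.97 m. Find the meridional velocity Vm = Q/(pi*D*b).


Vm = 103.9 / (pi * 3.2 * 0.97) = 10.6548 m/s


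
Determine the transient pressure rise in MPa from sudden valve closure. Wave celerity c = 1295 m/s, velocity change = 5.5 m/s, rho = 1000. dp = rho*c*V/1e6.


dp = 1000 * 1295 * 5.5 / 1e6 = 7.1225 MPa


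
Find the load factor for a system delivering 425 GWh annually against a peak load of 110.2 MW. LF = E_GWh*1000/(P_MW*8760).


LF = 425 * 1000 / (110.2 * 8760) = 0.4403


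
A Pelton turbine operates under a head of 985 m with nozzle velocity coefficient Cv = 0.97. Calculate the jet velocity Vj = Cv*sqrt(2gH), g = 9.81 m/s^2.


Vj = 0.97 * sqrt(2*9.81*985) = 134.8464 m/s


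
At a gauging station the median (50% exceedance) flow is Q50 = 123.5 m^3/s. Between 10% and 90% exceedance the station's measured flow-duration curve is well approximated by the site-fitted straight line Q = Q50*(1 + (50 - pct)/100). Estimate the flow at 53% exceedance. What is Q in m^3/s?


Q = 123.5 * (1 + (50 - 53)/100) = 119.7950 m^3/s


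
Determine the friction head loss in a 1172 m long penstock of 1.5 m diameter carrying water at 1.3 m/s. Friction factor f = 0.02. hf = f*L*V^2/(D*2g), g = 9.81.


hf = 0.02 * 1172 * 1.3^2 / (1.5 * 2 * 9.81) = 1.3460 m


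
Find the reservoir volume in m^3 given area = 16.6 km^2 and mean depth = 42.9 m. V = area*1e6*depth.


V = 16.6 * 1e6 * 42.9 = 7.1214e+08 m^3


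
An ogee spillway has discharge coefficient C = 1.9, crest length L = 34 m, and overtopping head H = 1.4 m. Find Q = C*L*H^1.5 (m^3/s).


Q = 1.9 * 34 * 1.4^1.5 = 107.0101 m^3/s


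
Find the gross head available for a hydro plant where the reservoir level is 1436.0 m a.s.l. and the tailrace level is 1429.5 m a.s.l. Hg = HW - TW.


Hg = 1436.0 - 1429.5 = 6.5000 m


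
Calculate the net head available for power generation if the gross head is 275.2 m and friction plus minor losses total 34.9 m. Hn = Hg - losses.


Hn = 275.2 - 34.9 = 240.3000 m


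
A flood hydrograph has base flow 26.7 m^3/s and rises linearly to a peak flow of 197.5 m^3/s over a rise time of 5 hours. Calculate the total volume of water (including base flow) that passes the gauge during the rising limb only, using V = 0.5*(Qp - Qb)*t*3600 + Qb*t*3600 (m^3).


V = 0.5*(197.5 - 26.7)*5*3600 + 26.7*5*3600 = 2.0178e+06 m^3


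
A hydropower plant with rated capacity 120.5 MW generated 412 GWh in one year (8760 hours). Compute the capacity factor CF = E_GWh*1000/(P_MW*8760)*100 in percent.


CF = 412 * 1000 / (120.5 * 8760) * 100 = 39.0307 %


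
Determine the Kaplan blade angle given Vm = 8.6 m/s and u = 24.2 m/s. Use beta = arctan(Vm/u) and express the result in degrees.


beta = arctan(8.6 / 24.2) = 19.5638 degrees


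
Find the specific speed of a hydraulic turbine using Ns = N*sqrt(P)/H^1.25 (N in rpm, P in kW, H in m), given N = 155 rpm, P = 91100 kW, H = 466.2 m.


Ns = 155 * 91100^0.5 / 466.2^1.25 = 21.5961


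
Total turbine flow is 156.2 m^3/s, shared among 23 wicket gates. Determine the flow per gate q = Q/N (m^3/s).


q = 156.2 / 23 = 6.7913 m^3/s


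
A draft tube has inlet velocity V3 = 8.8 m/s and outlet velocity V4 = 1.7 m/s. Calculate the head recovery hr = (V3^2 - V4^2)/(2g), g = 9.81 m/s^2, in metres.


hr = (8.8^2 - 1.7^2) / (2*9.81) = 3.7997 m


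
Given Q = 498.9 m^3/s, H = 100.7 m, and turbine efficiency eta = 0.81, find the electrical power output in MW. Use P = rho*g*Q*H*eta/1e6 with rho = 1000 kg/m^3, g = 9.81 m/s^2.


P = 1000 * 9.81 * 498.9 * 100.7 * 0.81 / 1e6 = 399.2059 MW


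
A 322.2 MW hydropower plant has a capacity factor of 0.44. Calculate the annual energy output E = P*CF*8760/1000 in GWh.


E = 322.2 * 0.44 * 8760 / 1000 = 1241.8877 GWh


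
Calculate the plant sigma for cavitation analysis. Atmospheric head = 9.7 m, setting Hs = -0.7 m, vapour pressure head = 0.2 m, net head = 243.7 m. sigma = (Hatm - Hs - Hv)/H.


sigma = (9.7 - (-0.7) - 0.2) / 243.7 = 0.0419


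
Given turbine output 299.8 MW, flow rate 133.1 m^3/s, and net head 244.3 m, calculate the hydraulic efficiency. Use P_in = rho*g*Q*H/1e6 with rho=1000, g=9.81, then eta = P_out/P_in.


P_in = 1000 * 9.81 * 133.1 * 244.3 / 1e6 = 318.9852 MW
eta = 299.8 / 318.9852 = 0.9399


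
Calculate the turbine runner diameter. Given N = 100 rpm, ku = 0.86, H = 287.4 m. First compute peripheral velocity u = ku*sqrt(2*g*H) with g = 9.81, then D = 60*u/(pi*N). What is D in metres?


u = 0.86 * sqrt(2*9.81*287.4) = 64.5790 m/s
D = 60 * 64.5790 / (pi * 100) = 12.3337 m


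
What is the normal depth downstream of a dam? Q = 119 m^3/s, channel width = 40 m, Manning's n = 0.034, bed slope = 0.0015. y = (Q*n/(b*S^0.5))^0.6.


y = (119 * 0.034 / (40 * 0.0015^0.5))^0.6 = 1.7789 m


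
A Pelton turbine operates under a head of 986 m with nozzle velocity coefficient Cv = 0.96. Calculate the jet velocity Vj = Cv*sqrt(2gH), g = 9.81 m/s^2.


Vj = 0.96 * sqrt(2*9.81*986) = 133.5240 m/s


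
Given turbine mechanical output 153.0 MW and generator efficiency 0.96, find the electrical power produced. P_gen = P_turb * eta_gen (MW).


P_gen = 153.0 * 0.96 = 146.8800 MW


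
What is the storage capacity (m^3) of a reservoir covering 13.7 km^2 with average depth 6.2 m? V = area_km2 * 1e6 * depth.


V = 13.7 * 1e6 * 6.2 = 8.4940e+07 m^3


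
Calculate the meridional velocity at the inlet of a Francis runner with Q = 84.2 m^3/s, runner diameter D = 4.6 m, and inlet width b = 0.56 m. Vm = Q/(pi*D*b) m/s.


Vm = 84.2 / (pi * 4.6 * 0.56) = 10.4044 m/s


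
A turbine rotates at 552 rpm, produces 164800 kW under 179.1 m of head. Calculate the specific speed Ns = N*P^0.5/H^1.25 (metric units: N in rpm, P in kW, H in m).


Ns = 552 * 164800^0.5 / 179.1^1.25 = 342.0174


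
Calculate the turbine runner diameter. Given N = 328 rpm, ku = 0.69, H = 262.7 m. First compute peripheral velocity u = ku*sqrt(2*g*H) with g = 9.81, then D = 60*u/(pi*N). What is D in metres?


u = 0.69 * sqrt(2*9.81*262.7) = 49.5369 m/s
D = 60 * 49.5369 / (pi * 328) = 2.8844 m


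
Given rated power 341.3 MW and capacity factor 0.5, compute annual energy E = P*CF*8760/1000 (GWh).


E = 341.3 * 0.5 * 8760 / 1000 = 1494.8940 GWh


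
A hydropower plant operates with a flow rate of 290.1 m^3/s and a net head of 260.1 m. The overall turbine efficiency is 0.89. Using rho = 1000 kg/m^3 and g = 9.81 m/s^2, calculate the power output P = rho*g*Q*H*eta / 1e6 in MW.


P = 1000 * 9.81 * 290.1 * 260.1 * 0.89 / 1e6 = 658.7901 MW


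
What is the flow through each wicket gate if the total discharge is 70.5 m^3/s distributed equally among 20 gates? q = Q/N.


q = 70.5 / 20 = 3.5250 m^3/s


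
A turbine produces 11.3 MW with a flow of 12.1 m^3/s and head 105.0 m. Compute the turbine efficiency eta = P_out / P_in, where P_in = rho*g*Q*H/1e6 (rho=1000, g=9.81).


P_in = 1000 * 9.81 * 12.1 * 105.0 / 1e6 = 12.4636 MW
eta = 11.3 / 12.4636 = 0.9066


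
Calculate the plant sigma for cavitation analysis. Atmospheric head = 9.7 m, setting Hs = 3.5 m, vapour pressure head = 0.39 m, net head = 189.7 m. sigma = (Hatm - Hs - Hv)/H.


sigma = (9.7 - 3.5 - 0.39) / 189.7 = 0.0306


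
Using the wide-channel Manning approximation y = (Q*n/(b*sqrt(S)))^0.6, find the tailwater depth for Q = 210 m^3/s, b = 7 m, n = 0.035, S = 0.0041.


y = (210 * 0.035 / (7 * 0.0041^0.5))^0.6 = 5.3565 m


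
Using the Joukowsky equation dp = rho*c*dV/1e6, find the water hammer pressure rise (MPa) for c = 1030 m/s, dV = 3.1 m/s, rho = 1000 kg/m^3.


dp = 1000 * 1030 * 3.1 / 1e6 = 3.1930 MPa


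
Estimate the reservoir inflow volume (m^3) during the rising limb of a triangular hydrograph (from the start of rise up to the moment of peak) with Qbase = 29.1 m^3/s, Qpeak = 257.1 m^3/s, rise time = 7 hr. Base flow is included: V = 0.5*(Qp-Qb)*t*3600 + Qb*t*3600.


V = 0.5*(257.1 - 29.1)*7*3600 + 29.1*7*3600 = 3.6061e+06 m^3


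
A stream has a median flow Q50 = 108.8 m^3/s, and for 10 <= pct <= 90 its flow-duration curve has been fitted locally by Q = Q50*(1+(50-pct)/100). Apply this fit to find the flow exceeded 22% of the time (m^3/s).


Q = 108.8 * (1 + (50 - 22)/100) = 139.2640 m^3/s


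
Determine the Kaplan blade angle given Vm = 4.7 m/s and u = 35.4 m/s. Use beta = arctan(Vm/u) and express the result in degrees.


beta = arctan(4.7 / 35.4) = 7.5628 degrees


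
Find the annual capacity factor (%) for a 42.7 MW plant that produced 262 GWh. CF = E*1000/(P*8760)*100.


CF = 262 * 1000 / (42.7 * 8760) * 100 = 70.0437 %


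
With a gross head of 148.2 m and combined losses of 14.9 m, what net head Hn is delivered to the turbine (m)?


Hn = 148.2 - 14.9 = 133.3000 m


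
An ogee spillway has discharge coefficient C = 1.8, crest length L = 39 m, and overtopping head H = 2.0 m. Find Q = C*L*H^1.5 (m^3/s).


Q = 1.8 * 39 * 2.0^1.5 = 198.5556 m^3/s


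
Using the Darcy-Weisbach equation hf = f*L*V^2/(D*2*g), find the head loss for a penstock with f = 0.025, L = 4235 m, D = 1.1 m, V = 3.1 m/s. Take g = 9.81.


hf = 0.025 * 4235 * 3.1^2 / (1.1 * 2 * 9.81) = 47.1439 m


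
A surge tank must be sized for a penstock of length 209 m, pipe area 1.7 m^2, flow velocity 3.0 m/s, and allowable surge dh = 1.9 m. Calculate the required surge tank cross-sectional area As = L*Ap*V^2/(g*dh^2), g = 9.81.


As = 209 * 1.7 * 3.0^2 / (9.81 * 1.9^2) = 90.2945 m^2


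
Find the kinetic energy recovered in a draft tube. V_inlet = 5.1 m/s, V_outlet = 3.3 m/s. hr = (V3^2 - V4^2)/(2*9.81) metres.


hr = (5.1^2 - 3.3^2) / (2*9.81) = 0.7706 m


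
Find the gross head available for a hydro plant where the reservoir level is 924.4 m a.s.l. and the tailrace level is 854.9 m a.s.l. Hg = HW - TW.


Hg = 924.4 - 854.9 = 69.5000 m


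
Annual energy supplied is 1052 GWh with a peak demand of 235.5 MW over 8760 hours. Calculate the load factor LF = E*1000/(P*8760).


LF = 1052 * 1000 / (235.5 * 8760) = 0.5099


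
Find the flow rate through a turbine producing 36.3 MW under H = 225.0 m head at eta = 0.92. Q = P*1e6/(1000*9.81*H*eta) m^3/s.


Q = 36.3 * 1e6 / (1000 * 9.81 * 225.0 * 0.92) = 17.8759 m^3/s


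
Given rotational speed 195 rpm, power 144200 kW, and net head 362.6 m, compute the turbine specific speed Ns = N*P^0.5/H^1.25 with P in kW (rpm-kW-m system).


Ns = 195 * 144200^0.5 / 362.6^1.25 = 46.7986


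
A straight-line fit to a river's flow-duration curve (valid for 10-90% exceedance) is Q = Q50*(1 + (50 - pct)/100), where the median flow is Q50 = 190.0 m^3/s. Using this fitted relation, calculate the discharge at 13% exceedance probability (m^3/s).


Q = 190.0 * (1 + (50 - 13)/100) = 260.3000 m^3/s


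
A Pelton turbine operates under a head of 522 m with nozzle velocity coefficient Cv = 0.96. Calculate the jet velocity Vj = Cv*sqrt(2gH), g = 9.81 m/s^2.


Vj = 0.96 * sqrt(2*9.81*522) = 97.1529 m/s


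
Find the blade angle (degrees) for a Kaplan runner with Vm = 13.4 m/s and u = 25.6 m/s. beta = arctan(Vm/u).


beta = arctan(13.4 / 25.6) = 27.6292 degrees


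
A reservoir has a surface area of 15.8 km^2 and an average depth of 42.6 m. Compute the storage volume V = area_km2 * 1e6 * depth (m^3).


V = 15.8 * 1e6 * 42.6 = 6.7308e+08 m^3


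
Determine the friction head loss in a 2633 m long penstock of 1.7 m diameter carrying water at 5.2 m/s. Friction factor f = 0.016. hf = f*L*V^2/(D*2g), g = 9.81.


hf = 0.016 * 2633 * 5.2^2 / (1.7 * 2 * 9.81) = 34.1531 m


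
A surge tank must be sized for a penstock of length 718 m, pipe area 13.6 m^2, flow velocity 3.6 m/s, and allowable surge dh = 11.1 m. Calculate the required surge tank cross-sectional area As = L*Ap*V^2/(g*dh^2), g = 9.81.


As = 718 * 13.6 * 3.6^2 / (9.81 * 11.1^2) = 104.7016 m^2


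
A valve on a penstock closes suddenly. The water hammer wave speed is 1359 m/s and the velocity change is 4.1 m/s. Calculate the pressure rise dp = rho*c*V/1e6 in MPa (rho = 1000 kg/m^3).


dp = 1000 * 1359 * 4.1 / 1e6 = 5.5719 MPa


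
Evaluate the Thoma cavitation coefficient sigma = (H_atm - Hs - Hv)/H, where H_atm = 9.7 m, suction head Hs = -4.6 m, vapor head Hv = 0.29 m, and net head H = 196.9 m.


sigma = (9.7 - (-4.6) - 0.29) / 196.9 = 0.0712


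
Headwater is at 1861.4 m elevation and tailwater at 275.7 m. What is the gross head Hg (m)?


Hg = 1861.4 - 275.7 = 1585.7000 m


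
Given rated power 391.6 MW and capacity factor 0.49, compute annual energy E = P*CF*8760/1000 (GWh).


E = 391.6 * 0.49 * 8760 / 1000 = 1680.9038 GWh


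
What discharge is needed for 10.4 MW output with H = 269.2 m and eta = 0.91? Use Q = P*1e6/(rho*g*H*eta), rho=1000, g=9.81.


Q = 10.4 * 1e6 / (1000 * 9.81 * 269.2 * 0.91) = 4.3276 m^3/s


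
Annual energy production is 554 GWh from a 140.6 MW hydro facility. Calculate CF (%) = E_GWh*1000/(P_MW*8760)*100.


CF = 554 * 1000 / (140.6 * 8760) * 100 = 44.9801 %


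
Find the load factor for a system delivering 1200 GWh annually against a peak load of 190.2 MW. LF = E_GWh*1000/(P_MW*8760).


LF = 1200 * 1000 / (190.2 * 8760) = 0.7202


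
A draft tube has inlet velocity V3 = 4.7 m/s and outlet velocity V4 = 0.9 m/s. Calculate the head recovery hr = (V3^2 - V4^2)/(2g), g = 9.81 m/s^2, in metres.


hr = (4.7^2 - 0.9^2) / (2*9.81) = 1.0846 m


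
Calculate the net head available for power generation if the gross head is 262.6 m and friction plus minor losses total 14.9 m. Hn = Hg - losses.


Hn = 262.6 - 14.9 = 247.7000 m


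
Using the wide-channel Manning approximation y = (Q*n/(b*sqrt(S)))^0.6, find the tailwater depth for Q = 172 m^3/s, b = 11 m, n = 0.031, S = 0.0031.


y = (172 * 0.031 / (11 * 0.0031^0.5))^0.6 = 3.6634 m


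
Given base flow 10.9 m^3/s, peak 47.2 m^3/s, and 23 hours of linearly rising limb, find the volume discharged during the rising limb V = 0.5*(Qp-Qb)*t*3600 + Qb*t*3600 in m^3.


V = 0.5*(47.2 - 10.9)*23*3600 + 10.9*23*3600 = 2.4053e+06 m^3


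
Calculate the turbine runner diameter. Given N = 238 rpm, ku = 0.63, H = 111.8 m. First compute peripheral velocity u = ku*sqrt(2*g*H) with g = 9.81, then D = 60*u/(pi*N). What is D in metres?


u = 0.63 * sqrt(2*9.81*111.8) = 29.5060 m/s
D = 60 * 29.5060 / (pi * 238) = 2.3677 m


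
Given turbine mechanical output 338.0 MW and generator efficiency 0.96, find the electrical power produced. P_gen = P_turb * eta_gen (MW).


P_gen = 338.0 * 0.96 = 324.4800 MW


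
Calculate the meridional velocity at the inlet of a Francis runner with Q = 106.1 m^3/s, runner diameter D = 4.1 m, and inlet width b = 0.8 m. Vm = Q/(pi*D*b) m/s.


Vm = 106.1 / (pi * 4.1 * 0.8) = 10.2965 m/s


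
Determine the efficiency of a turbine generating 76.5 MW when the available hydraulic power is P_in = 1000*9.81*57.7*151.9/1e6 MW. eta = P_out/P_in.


P_in = 1000 * 9.81 * 57.7 * 151.9 / 1e6 = 85.9810 MW
eta = 76.5 / 85.9810 = 0.8897


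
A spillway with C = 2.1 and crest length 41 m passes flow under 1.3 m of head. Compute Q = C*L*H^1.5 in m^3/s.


Q = 2.1 * 41 * 1.3^1.5 = 127.6198 m^3/s


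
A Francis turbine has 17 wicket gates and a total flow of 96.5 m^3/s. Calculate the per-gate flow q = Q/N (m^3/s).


q = 96.5 / 17 = 5.6765 m^3/s


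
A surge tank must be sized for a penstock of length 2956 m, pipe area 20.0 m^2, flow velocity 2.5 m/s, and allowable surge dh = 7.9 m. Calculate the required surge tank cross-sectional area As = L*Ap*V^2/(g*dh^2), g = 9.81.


As = 2956 * 20.0 * 2.5^2 / (9.81 * 7.9^2) = 603.5194 m^2


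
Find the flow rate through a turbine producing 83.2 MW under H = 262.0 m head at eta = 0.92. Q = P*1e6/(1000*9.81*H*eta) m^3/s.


Q = 83.2 * 1e6 / (1000 * 9.81 * 262.0 * 0.92) = 35.1856 m^3/s


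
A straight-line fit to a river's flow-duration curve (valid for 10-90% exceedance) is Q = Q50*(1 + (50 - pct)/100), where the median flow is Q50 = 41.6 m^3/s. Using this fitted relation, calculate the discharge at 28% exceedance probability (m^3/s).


Q = 41.6 * (1 + (50 - 28)/100) = 50.7520 m^3/s


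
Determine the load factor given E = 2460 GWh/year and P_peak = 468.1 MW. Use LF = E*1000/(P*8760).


LF = 2460 * 1000 / (468.1 * 8760) = 0.5999


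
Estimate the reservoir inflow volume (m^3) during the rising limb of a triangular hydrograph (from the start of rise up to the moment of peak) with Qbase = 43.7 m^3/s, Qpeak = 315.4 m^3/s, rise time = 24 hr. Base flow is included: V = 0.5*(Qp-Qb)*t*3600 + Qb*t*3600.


V = 0.5*(315.4 - 43.7)*24*3600 + 43.7*24*3600 = 1.5513e+07 m^3


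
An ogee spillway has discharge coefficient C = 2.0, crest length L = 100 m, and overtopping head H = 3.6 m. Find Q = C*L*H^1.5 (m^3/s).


Q = 2.0 * 100 * 3.6^1.5 = 1366.1039 m^3/s


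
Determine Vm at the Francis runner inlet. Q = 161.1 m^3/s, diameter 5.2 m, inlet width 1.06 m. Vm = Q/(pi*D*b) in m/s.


Vm = 161.1 / (pi * 5.2 * 1.06) = 9.3033 m/s


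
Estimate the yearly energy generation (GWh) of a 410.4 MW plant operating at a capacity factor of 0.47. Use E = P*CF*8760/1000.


E = 410.4 * 0.47 * 8760 / 1000 = 1689.6989 GWh


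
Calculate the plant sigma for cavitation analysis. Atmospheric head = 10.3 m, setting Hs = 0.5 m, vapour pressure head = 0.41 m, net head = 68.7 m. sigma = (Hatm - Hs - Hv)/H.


sigma = (10.3 - 0.5 - 0.41) / 68.7 = 0.1367


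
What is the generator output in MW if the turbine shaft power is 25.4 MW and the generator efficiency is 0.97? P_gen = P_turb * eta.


P_gen = 25.4 * 0.97 = 24.6380 MW


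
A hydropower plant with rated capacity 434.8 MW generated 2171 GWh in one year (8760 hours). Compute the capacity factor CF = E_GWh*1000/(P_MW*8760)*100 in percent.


CF = 2171 * 1000 / (434.8 * 8760) * 100 = 56.9989 %


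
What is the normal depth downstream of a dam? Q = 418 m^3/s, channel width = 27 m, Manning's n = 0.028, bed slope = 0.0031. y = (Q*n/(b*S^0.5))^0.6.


y = (418 * 0.028 / (27 * 0.0031^0.5))^0.6 = 3.4259 m


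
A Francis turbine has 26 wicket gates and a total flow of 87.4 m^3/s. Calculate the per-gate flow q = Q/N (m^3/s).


q = 87.4 / 26 = 3.3615 m^3/s


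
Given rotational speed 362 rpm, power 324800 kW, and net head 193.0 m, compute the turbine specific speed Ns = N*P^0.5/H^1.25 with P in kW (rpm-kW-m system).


Ns = 362 * 324800^0.5 / 193.0^1.25 = 286.7939


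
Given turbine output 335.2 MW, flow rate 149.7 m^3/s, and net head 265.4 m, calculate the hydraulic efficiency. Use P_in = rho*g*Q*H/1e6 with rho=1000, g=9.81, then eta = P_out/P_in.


P_in = 1000 * 9.81 * 149.7 * 265.4 / 1e6 = 389.7550 MW
eta = 335.2 / 389.7550 = 0.8600


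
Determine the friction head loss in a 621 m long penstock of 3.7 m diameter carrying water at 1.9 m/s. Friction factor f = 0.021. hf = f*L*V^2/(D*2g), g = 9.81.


hf = 0.021 * 621 * 1.9^2 / (3.7 * 2 * 9.81) = 0.6485 m


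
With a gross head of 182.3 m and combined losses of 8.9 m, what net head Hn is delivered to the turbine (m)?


Hn = 182.3 - 8.9 = 173.4000 m


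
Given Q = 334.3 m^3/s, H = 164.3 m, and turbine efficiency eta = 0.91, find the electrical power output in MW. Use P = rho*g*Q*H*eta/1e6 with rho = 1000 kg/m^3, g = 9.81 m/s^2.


P = 1000 * 9.81 * 334.3 * 164.3 * 0.91 / 1e6 = 490.3253 MW


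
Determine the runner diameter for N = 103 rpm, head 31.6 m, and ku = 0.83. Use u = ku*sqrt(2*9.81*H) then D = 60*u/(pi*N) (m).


u = 0.83 * sqrt(2*9.81*31.6) = 20.6667 m/s
D = 60 * 20.6667 / (pi * 103) = 3.8321 m


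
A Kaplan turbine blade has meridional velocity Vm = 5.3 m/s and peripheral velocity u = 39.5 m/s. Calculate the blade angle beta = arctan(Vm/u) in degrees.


beta = arctan(5.3 / 39.5) = 7.6421 degrees


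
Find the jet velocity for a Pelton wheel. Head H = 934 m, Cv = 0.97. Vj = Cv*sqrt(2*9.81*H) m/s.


Vj = 0.97 * sqrt(2*9.81*934) = 131.3091 m/s


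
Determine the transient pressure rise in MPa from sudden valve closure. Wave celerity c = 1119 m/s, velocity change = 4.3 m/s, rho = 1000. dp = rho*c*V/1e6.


dp = 1000 * 1119 * 4.3 / 1e6 = 4.8117 MPa


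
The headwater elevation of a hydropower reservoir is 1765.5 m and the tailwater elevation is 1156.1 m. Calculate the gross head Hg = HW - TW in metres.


Hg = 1765.5 - 1156.1 = 609.4000 m


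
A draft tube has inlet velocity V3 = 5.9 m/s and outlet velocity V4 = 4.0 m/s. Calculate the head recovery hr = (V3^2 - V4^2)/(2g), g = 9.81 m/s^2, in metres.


hr = (5.9^2 - 4.0^2) / (2*9.81) = 0.9587 m


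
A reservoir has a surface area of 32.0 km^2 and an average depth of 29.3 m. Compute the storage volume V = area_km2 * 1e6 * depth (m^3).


V = 32.0 * 1e6 * 29.3 = 9.3760e+08 m^3


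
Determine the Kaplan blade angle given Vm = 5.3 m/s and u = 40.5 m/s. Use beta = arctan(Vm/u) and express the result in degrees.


beta = arctan(5.3 / 40.5) = 7.4556 degrees


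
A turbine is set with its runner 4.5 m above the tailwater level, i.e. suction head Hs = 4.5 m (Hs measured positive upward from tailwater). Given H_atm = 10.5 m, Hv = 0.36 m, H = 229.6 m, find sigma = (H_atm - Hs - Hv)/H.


sigma = (10.5 - 4.5 - 0.36) / 229.6 = 0.0246


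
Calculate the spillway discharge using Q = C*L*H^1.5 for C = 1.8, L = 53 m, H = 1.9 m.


Q = 1.8 * 53 * 1.9^1.5 = 249.8497 m^3/s


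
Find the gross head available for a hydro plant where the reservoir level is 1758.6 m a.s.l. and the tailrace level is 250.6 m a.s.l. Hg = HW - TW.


Hg = 1758.6 - 250.6 = 1508.0000 m


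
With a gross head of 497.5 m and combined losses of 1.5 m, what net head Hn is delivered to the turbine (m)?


Hn = 497.5 - 1.5 = 496.0000 m


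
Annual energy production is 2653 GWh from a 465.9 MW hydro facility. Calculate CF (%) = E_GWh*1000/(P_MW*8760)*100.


CF = 2653 * 1000 / (465.9 * 8760) * 100 = 65.0041 %


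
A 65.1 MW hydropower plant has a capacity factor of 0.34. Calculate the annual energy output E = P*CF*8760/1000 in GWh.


E = 65.1 * 0.34 * 8760 / 1000 = 193.8938 GWh


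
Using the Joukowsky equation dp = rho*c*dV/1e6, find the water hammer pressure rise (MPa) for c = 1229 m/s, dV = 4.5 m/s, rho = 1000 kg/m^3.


dp = 1000 * 1229 * 4.5 / 1e6 = 5.5305 MPa


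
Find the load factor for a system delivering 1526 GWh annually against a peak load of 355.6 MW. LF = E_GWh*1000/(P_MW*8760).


LF = 1526 * 1000 / (355.6 * 8760) = 0.4899


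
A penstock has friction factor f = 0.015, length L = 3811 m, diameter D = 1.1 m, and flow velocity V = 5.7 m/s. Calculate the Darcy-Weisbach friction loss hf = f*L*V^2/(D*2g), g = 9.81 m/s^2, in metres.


hf = 0.015 * 3811 * 5.7^2 / (1.1 * 2 * 9.81) = 86.0574 m


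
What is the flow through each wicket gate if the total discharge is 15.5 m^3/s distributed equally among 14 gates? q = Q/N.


q = 15.5 / 14 = 1.1071 m^3/s


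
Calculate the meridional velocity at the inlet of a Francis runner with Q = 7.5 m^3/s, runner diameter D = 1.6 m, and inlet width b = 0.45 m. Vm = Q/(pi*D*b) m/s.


Vm = 7.5 / (pi * 1.6 * 0.45) = 3.3157 m/s


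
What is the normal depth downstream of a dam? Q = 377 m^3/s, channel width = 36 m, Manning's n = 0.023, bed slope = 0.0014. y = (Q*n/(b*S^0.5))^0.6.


y = (377 * 0.023 / (36 * 0.0014^0.5))^0.6 = 3.0565 m


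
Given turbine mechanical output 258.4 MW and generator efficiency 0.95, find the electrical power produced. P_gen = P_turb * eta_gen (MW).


P_gen = 258.4 * 0.95 = 245.4800 MW


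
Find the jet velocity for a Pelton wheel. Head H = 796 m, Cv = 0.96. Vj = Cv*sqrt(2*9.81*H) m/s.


Vj = 0.96 * sqrt(2*9.81*796) = 119.9713 m/s


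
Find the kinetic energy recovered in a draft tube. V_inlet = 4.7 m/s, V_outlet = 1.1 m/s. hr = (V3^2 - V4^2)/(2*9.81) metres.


hr = (4.7^2 - 1.1^2) / (2*9.81) = 1.0642 m


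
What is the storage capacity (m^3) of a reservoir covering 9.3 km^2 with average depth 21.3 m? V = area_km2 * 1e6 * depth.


V = 9.3 * 1e6 * 21.3 = 1.9809e+08 m^3


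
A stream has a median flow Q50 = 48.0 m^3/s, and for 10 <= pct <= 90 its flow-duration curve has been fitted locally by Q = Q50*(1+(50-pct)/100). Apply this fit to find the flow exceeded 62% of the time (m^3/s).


Q = 48.0 * (1 + (50 - 62)/100) = 42.2400 m^3/s


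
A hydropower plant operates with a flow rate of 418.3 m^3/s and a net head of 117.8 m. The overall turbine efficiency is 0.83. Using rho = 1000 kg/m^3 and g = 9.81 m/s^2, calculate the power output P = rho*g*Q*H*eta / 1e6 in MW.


P = 1000 * 9.81 * 418.3 * 117.8 * 0.83 / 1e6 = 401.2179 MW


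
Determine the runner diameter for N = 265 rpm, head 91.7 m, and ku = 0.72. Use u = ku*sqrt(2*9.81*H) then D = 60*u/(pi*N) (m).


u = 0.72 * sqrt(2*9.81*91.7) = 30.5398 m/s
D = 60 * 30.5398 / (pi * 265) = 2.2010 m


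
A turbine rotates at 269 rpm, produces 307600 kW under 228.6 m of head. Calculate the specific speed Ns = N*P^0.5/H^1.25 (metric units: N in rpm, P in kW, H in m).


Ns = 269 * 307600^0.5 / 228.6^1.25 = 167.8418


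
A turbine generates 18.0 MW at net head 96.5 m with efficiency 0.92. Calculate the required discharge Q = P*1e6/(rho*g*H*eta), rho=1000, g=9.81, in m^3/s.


Q = 18.0 * 1e6 / (1000 * 9.81 * 96.5 * 0.92) = 20.6675 m^3/s


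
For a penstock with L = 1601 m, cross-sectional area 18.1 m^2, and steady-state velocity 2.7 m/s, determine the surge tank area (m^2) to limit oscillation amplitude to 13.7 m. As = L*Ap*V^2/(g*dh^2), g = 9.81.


As = 1601 * 18.1 * 2.7^2 / (9.81 * 13.7^2) = 114.7327 m^2


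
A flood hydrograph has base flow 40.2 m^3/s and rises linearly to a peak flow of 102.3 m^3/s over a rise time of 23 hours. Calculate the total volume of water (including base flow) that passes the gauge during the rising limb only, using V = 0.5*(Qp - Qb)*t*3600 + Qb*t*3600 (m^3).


V = 0.5*(102.3 - 40.2)*23*3600 + 40.2*23*3600 = 5.8995e+06 m^3


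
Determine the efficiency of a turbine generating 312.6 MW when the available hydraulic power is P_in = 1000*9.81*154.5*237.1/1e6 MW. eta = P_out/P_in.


P_in = 1000 * 9.81 * 154.5 * 237.1 / 1e6 = 359.3594 MW
eta = 312.6 / 359.3594 = 0.8699


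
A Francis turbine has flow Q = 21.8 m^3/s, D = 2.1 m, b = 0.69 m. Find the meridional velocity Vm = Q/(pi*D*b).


Vm = 21.8 / (pi * 2.1 * 0.69) = 4.7889 m/s


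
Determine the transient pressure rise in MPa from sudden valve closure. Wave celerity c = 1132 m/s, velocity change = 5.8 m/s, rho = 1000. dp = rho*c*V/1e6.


dp = 1000 * 1132 * 5.8 / 1e6 = 6.5656 MPa


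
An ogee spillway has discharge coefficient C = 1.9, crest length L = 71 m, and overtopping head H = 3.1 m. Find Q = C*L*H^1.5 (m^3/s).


Q = 1.9 * 71 * 3.1^1.5 = 736.2995 m^3/s


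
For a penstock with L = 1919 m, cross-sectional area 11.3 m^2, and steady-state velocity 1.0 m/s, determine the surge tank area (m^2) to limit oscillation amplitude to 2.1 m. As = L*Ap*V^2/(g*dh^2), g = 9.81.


As = 1919 * 11.3 * 1.0^2 / (9.81 * 2.1^2) = 501.2401 m^2


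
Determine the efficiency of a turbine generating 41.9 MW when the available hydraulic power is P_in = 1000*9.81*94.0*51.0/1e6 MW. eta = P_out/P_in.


P_in = 1000 * 9.81 * 94.0 * 51.0 / 1e6 = 47.0291 MW
eta = 41.9 / 47.0291 = 0.8909


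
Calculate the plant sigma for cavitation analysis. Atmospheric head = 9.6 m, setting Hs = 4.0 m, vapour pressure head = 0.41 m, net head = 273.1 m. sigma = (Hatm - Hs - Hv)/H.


sigma = (9.6 - 4.0 - 0.41) / 273.1 = 0.0190


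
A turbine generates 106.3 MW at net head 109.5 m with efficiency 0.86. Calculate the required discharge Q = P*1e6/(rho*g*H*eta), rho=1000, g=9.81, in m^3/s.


Q = 106.3 * 1e6 / (1000 * 9.81 * 109.5 * 0.86) = 115.0672 m^3/s


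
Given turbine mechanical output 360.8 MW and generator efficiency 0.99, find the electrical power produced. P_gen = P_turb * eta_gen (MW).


P_gen = 360.8 * 0.99 = 357.1920 MW


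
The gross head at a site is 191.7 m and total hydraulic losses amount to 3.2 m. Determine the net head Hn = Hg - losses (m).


Hn = 191.7 - 3.2 = 188.5000 m


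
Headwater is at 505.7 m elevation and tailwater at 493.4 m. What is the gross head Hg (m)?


Hg = 505.7 - 493.4 = 12.3000 m


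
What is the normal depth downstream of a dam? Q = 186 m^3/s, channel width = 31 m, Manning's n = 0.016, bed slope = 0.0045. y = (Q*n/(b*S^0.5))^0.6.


y = (186 * 0.016 / (31 * 0.0045^0.5))^0.6 = 1.2399 m


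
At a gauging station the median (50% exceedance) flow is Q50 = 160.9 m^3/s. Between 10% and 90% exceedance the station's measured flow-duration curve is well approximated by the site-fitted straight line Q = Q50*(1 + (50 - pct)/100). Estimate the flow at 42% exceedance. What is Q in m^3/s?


Q = 160.9 * (1 + (50 - 42)/100) = 173.7720 m^3/s


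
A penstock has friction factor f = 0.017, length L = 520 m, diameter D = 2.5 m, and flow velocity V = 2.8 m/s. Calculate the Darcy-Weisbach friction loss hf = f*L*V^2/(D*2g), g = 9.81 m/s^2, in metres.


hf = 0.017 * 520 * 2.8^2 / (2.5 * 2 * 9.81) = 1.4130 m
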